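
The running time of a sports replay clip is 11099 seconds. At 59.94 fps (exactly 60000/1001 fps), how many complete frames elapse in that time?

665274 frames

Frames = 11099 × 60000/1001 = 60540000/91 ≈ 665274.7253.
Complete frames: 665274.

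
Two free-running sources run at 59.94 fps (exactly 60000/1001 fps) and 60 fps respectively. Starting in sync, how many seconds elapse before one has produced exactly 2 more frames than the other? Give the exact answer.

1001/30 seconds

The gap grows by |60 − 60000/1001| = 60/1001 frames per second.
Time for a 2-frame gap: 2 ÷ (60/1001) = 1001/30 s.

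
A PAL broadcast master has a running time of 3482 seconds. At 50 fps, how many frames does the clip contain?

174100 frames

Frames = 3482 × 50 = 174100.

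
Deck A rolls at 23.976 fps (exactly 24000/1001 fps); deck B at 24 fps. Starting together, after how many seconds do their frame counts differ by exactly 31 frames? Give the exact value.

31031/24 seconds

The gap grows by |24 − 24000/1001| = 24/1001 frames per second.
Time for a 31-frame gap: 31 ÷ (24/1001) = 31031/24 s.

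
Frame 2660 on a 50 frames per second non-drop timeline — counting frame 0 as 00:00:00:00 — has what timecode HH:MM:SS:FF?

2660 ÷ 50 = 53 full seconds, remainder 10 frames.
53 s = 0 h 0 min 53 s.
Timecode: 00:00:53:10.

00:00:53:10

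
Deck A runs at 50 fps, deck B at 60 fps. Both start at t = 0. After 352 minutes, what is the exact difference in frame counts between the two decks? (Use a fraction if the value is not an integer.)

352 min = 21120 s.
A emits 50 × 21120 = 1056000 frames; B emits 60 × 21120 = 1267200.
Difference = 211200 frames; B is ahead of A.

211200 frames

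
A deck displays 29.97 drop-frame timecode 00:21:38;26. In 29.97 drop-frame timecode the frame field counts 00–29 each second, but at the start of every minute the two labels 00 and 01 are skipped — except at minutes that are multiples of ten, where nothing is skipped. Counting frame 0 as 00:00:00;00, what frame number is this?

Complete 10-minute blocks: 2, each 17982 frames → 35964.
Remaining 1 whole minute in the current block: 1800 + 0 × 1798 = 1800 frames.
Within the current minute: 38 × 30 + 26 − 2 = 1164 (labels ;00/;01 skipped at this minute). Total = 35964 + 1800 + 1164 = 38928.

38928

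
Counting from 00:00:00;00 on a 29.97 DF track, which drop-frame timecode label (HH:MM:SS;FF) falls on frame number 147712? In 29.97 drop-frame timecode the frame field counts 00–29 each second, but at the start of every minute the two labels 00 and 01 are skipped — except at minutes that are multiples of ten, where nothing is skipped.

Each 10-minute DF block holds 10 × 60 × 30 − 9 × 2 = 17982 frames. 147712 ÷ 17982 → 8 full blocks, remainder 3856.
Within the partial block the first minute is 1800 frames and each further minute 1798, so 2 further minute boundaries passed. Total skipped labels = 18 × 8 + 2 × 2 = 148.
Non-drop label index = 147712 + 148 = 147860; at 30 labels/s that is 01:22:08:20, i.e. DF 01:22:08;20.

01:22:08;20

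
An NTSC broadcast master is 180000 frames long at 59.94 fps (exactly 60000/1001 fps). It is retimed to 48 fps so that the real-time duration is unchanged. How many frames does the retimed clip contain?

Target frames = source frames × (target rate / source rate) = 180000 × (48)/(60000/1001) = 180000 × 1001/1250 = 144144.

144144 frames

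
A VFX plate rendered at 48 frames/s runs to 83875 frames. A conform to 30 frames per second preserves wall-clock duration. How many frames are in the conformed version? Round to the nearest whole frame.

Frames at target rate = 83875 × (30) / (48) = 419375/8 ≈ 52421.875.
Nearest whole frame: 52422.

52422 frames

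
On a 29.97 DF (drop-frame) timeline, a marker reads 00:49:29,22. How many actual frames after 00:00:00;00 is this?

As if non-drop at 30 labels/s: (0 × 3600 + 49 × 60 + 29) × 30 + 22 = 89092.
Minute boundaries passed: 49; those not divisible by 10: 49 − 4 = 45; dropped labels = 2 × 45 = 90.
Actual frame index = 89092 − 90 = 89002.

89002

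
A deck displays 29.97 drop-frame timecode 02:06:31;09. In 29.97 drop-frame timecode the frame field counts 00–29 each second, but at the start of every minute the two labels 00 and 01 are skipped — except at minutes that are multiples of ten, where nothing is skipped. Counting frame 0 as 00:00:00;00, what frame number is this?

227511

Complete 10-minute blocks: 12, each 17982 frames → 215784.
Remaining 6 whole minutes in the current block: 1800 + 5 × 1798 = 10790 frames.
Within the current minute: 31 × 30 + 9 − 2 = 937 (labels ;00/;01 skipped at this minute). Total = 215784 + 10790 + 937 = 227511.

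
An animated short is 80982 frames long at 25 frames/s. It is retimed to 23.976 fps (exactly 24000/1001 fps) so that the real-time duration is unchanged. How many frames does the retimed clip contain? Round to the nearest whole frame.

77665 frames

Frames at target rate = 80982 × (24000/1001) / (25) = 7067520/91 ≈ 77665.055.
Nearest whole frame: 77665.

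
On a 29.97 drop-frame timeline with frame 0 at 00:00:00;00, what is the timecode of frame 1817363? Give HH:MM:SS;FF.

Each 10-minute DF block holds 10 × 60 × 30 − 9 × 2 = 17982 frames. 1817363 ÷ 17982 → 101 full blocks, remainder 1181.
Within the partial block the first minute is 1800 frames and each further minute 1798, so 0 further minute boundaries passed. Total skipped labels = 18 × 101 + 2 × 0 = 1818.
Non-drop label index = 1817363 + 1818 = 1819181; at 30 labels/s that is 16:50:39:11, i.e. DF 16:50:39;11.

16:50:39;11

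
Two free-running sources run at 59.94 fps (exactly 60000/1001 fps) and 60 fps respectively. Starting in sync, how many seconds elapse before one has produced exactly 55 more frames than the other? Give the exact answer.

11011/12 seconds

The gap grows by |60 − 60000/1001| = 60/1001 frames per second.
Time for a 55-frame gap: 55 ÷ (60/1001) = 11011/12 s.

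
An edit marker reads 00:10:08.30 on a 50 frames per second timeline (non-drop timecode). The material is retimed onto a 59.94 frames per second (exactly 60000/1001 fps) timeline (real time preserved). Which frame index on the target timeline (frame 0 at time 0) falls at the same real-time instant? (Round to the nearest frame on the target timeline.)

Source frame index: (0×3600 + 10×60 + 8) × 50 + 30 = 30430.
Real time: 30430 / (50) = 3043/5 s.
Target frame: (3043/5) × (60000/1001) = 36516000/1001 ≈ 36479.520 → 36480.

frame 36480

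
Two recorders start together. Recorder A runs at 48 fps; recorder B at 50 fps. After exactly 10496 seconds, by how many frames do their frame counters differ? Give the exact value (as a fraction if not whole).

20992 frames

A emits 48 × 10496 = 503808 frames; B emits 50 × 10496 = 524800.
Difference = 20992 frames; B is ahead of A.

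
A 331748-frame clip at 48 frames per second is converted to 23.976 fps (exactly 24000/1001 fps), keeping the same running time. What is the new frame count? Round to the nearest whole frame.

165708 frames

Frames at target rate = 331748 × (24000/1001) / (48) = 165874000/1001 ≈ 165708.292.
Nearest whole frame: 165708.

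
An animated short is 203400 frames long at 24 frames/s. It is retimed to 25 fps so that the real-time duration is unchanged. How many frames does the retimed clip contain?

Target frames = source frames × (target rate / source rate) = 203400 × (25)/(24) = 203400 × 25/24 = 211875.

211875 frames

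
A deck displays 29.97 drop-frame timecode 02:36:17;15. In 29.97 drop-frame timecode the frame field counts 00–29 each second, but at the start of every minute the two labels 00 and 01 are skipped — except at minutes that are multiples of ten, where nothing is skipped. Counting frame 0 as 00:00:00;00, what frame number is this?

281043

Complete 10-minute blocks: 15, each 17982 frames → 269730.
Remaining 6 whole minutes in the current block: 1800 + 5 × 1798 = 10790 frames.
Within the current minute: 17 × 30 + 15 − 2 = 523 (labels ;00/;01 skipped at this minute). Total = 269730 + 10790 + 523 = 281043.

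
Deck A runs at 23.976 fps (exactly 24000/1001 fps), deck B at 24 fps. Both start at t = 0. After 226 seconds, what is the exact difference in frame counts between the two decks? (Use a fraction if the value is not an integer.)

5424/1001 frames

A emits 24000/1001 × 226 = 5424000/1001 frames; B emits 24 × 226 = 5424.
Difference = 5424/1001 frames (≈ 5.4186); B is ahead of A.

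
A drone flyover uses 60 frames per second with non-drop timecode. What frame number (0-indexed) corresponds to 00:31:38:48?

113928

Total seconds to the label: (0 × 3600 + 31 × 60 + 38) = 1898.
Frame index = 1898 × 60 + 48 = 113928.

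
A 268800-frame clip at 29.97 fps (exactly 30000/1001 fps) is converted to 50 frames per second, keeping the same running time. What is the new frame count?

448448 frames

Target frames = source frames × (target rate / source rate) = 268800 × (50)/(30000/1001) = 268800 × 1001/600 = 448448.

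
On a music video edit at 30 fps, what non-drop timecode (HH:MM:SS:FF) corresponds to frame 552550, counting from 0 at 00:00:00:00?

552550 ÷ 30 = 18418 full seconds, remainder 10 frames.
18418 s = 5 h 6 min 58 s.
Timecode: 05:06:58:10.

05:06:58:10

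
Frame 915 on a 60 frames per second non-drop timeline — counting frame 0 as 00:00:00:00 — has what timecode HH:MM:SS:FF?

00:00:15:15

915 ÷ 60 = 15 full seconds, remainder 15 frames.
15 s = 0 h 0 min 15 s.
Timecode: 00:00:15:15.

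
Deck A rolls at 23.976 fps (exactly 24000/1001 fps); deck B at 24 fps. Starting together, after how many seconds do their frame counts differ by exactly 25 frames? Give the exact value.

25025/24 seconds

The gap grows by |24 − 24000/1001| = 24/1001 frames per second.
Time for a 25-frame gap: 25 ÷ (24/1001) = 25025/24 s.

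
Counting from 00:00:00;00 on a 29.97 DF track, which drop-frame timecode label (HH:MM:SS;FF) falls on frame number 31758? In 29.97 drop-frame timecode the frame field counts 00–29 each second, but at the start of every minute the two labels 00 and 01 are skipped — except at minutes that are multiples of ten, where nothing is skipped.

Ten DF minutes hold 17982 frames, so frame 31758 lies in block 1 (frames 17982–35963) with 13776 frames into that block.
The block's first minute is 1800 frames and the rest 1798 each; 13776 frames reaches minute 7, so 1 × 18 + 7 × 2 = 32 labels have been skipped so far.
Adding those back, label number 31758 + 32 = 31790 at 30 labels/s is 1059 s + 20 f = 0 h 17 min 39 s frame 20, i.e. 00:17:39;20.

00:17:39;20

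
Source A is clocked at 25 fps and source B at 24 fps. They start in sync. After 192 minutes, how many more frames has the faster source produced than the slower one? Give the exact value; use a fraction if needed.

192 min = 11520 s.
A emits 25 × 11520 = 288000 frames; B emits 24 × 11520 = 276480.
Difference = 11520 frames; B is behind A.

11520 frames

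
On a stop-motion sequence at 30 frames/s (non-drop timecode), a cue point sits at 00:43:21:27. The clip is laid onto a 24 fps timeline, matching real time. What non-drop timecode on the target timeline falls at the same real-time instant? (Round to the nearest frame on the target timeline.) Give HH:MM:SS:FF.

00:43:21:22

Source frame index: (0×3600 + 43×60 + 21) × 30 + 27 = 78057.
Real time: 78057 / (30) = 26019/10 s.
Target frame: (26019/10) × (24) = 312228/5 ≈ 62445.600 → 62446.
At 24 labels/s: frame 62446 → 00:43:21:22.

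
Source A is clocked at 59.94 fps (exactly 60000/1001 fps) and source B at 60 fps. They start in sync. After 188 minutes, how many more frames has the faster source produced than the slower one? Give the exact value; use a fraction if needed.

676800/1001 frames

188 min = 11280 s.
A emits 60000/1001 × 11280 = 676800000/1001 frames; B emits 60 × 11280 = 676800.
Difference = 676800/1001 frames (≈ 676.1239); B is ahead of A.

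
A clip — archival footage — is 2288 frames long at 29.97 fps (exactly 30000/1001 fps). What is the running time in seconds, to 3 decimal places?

Running time = 2288 × 1001/30000 = 143143/1875 s ≈ 76.343 s.

76.343 seconds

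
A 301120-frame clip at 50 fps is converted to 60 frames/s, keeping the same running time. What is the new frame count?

Target frames = source frames × (target rate / source rate) = 301120 × (60)/(50) = 301120 × 6/5 = 361344.

361344 frames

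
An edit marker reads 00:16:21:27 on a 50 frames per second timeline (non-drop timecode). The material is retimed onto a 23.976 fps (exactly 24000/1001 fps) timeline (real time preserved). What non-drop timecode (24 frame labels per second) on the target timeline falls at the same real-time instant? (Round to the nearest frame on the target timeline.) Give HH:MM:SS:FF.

Source frame index: (0×3600 + 16×60 + 21) × 50 + 27 = 49077.
Real time: 49077 / (50) = 49077/50 s.
Target frame: (49077/50) × (24000/1001) = 3365280/143 ≈ 23533.427 → 23533.
At 24 labels/s: frame 23533 → 00:16:20:13.

00:16:20:13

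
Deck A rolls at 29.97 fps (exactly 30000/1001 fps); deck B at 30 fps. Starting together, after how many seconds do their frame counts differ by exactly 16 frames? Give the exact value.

8008/15 seconds

The gap grows by |30 − 30000/1001| = 30/1001 frames per second.
Time for a 16-frame gap: 16 ÷ (30/1001) = 8008/15 s.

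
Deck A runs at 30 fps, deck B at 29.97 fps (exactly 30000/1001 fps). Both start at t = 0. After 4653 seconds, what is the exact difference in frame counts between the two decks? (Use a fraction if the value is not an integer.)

A emits 30 × 4653 = 139590 frames; B emits 30000/1001 × 4653 = 12690000/91.
Difference = 12690/91 frames (≈ 139.4505); B is behind A.

12690/91 frames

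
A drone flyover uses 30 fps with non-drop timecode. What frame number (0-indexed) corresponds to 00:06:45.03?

frame 12153

Total seconds to the label: (0 × 3600 + 6 × 60 + 45) = 405.
Frame index = 405 × 30 + 3 = 12153.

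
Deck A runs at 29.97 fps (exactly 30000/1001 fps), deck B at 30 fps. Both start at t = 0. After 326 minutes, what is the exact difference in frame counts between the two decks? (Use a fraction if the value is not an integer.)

326 min = 19560 s.
A emits 30000/1001 × 19560 = 586800000/1001 frames; B emits 30 × 19560 = 586800.
Difference = 586800/1001 frames (≈ 586.2138); B is ahead of A.

586800/1001 frames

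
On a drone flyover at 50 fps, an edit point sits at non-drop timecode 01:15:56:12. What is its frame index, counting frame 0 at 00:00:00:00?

227812

Total seconds to the label: (1 × 3600 + 15 × 60 + 56) = 4556.
Frame index = 4556 × 50 + 12 = 227812.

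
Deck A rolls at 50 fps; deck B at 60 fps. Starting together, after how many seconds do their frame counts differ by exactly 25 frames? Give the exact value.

The gap grows by |60 − 50| = 10 frames per second.
Time for a 25-frame gap: 25 ÷ (10) = 2.5 s.

2.5 seconds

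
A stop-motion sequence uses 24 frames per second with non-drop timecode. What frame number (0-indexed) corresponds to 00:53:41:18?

frame 77322

Total seconds to the label: (0 × 3600 + 53 × 60 + 41) = 3221.
Frame index = 3221 × 24 + 18 = 77322.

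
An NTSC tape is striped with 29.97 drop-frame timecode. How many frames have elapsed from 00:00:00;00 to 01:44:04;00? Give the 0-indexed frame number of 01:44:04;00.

187132

Complete 10-minute blocks: 10, each 17982 frames → 179820.
Remaining 4 whole minutes in the current block: 1800 + 3 × 1798 = 7194 frames.
Within the current minute: 4 × 30 + 0 − 2 = 118 (labels ;00/;01 skipped at this minute). Total = 179820 + 7194 + 118 = 187132.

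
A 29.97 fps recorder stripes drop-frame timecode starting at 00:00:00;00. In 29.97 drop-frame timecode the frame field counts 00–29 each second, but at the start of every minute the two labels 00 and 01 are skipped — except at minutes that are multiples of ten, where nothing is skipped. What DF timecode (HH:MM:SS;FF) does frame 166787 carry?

01:32:45;03

Each 10-minute DF block holds 10 × 60 × 30 − 9 × 2 = 17982 frames. 166787 ÷ 17982 → 9 full blocks, remainder 4949.
Within the partial block the first minute is 1800 frames and each further minute 1798, so 2 further minute boundaries passed. Total skipped labels = 18 × 9 + 2 × 2 = 166.
Non-drop label index = 166787 + 166 = 166953; at 30 labels/s that is 01:32:45:03, i.e. DF 01:32:45;03.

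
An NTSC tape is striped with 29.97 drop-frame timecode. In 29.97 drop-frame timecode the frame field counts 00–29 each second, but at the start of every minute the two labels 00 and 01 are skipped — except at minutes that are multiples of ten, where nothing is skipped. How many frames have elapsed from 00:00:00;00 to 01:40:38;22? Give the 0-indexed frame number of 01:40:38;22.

As if non-drop at 30 labels/s: (1 × 3600 + 40 × 60 + 38) × 30 + 22 = 181162.
Minute boundaries passed: 100; those not divisible by 10: 100 − 10 = 90; dropped labels = 2 × 90 = 180.
Actual frame index = 181162 − 180 = 180982.

180982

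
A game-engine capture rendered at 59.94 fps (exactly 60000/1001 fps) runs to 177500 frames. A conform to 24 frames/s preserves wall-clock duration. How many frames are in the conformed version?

Target frames = source frames × (target rate / source rate) = 177500 × (24)/(60000/1001) = 177500 × 1001/2500 = 71071.

71071 frames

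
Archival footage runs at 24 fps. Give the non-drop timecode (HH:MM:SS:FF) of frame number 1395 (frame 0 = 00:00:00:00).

00:00:58:03

1395 ÷ 24 = 58 full seconds, remainder 3 frames.
58 s = 0 h 0 min 58 s.
Timecode: 00:00:58:03.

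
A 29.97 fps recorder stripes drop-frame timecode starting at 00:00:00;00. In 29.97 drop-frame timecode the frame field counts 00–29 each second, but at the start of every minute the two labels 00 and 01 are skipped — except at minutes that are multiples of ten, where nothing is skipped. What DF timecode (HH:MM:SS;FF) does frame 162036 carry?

Each 10-minute DF block holds 10 × 60 × 30 − 9 × 2 = 17982 frames. 162036 ÷ 17982 → 9 full blocks, remainder 198.
Within the partial block the first minute is 1800 frames and each further minute 1798, so 0 further minute boundaries passed. Total skipped labels = 18 × 9 + 2 × 0 = 162.
Non-drop label index = 162036 + 162 = 162198; at 30 labels/s that is 01:30:06:18, i.e. DF 01:30:06;18.

01:30:06;18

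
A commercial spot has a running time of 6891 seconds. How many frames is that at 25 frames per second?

172275 frames

Frames = 6891 × 25 = 172275.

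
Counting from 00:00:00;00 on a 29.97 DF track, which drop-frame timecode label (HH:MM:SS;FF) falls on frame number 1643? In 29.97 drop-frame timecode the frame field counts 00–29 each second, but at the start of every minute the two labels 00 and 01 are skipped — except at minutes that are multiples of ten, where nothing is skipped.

Ten DF minutes hold 17982 frames, so frame 1643 lies in block 0 (frames 0–17981) with 1643 frames into that block.
The block's first minute is 1800 frames and the rest 1798 each; 1643 frames reaches minute 0, so 0 × 18 + 0 × 2 = 0 labels have been skipped so far.
Adding those back, label number 1643 + 0 = 1643 at 30 labels/s is 54 s + 23 f = 0 h 0 min 54 s frame 23, i.e. 00:00:54;23.

00:00:54;23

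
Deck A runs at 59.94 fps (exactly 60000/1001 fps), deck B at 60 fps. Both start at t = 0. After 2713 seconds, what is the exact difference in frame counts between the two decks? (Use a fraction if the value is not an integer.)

162780/1001 frames

A emits 60000/1001 × 2713 = 162780000/1001 frames; B emits 60 × 2713 = 162780.
Difference = 162780/1001 frames (≈ 162.6174); B is ahead of A.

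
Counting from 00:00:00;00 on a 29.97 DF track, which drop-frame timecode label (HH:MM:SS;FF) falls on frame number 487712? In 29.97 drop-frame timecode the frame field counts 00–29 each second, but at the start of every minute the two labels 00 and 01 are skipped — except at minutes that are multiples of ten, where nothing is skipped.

Ten DF minutes hold 17982 frames, so frame 487712 lies in block 27 (frames 485514–503495) with 2198 frames into that block.
The block's first minute is 1800 frames and the rest 1798 each; 2198 frames reaches minute 1, so 27 × 18 + 1 × 2 = 488 labels have been skipped so far.
Adding those back, label number 487712 + 488 = 488200 at 30 labels/s is 16273 s + 10 f = 4 h 31 min 13 s frame 10, i.e. 04:31:13;10.

04:31:13;10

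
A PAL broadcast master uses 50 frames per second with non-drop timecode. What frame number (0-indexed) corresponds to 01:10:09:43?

Total seconds to the label: (1 × 3600 + 10 × 60 + 9) = 4209.
Frame index = 4209 × 50 + 43 = 210493.

210493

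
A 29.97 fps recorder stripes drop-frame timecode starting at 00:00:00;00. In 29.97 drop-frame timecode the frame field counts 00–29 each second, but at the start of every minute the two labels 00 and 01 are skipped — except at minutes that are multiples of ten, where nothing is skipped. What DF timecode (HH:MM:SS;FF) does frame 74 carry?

00:00:02;14

Each 10-minute DF block holds 10 × 60 × 30 − 9 × 2 = 17982 frames. 74 ÷ 17982 → 0 full blocks, remainder 74.
Within the partial block the first minute is 1800 frames and each further minute 1798, so 0 further minute boundaries passed. Total skipped labels = 18 × 0 + 2 × 0 = 0.
Non-drop label index = 74 + 0 = 74; at 30 labels/s that is 00:00:02:14, i.e. DF 00:00:02;14.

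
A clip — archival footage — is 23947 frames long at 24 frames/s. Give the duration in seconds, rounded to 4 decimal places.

Running time = 23947 × 1/24 = 23947/24 s ≈ 997.7917 s.

997.7917 seconds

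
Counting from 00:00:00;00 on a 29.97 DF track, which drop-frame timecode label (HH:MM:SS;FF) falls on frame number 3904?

00:02:10;08

Ten DF minutes hold 17982 frames, so frame 3904 lies in block 0 (frames 0–17981) with 3904 frames into that block.
The block's first minute is 1800 frames and the rest 1798 each; 3904 frames reaches minute 2, so 0 × 18 + 2 × 2 = 4 labels have been skipped so far.
Adding those back, label number 3904 + 4 = 3908 at 30 labels/s is 130 s + 8 f = 0 h 2 min 10 s frame 8, i.e. 00:02:10;08.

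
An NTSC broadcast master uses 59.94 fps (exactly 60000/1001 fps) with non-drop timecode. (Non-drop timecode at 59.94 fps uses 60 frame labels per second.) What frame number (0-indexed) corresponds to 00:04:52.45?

Total seconds to the label: (0 × 3600 + 4 × 60 + 52) = 292.
Frame index = 292 × 60 + 45 = 17565.

frame 17565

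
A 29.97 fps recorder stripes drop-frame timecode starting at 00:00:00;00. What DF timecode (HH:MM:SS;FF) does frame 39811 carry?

00:22:08;11

Ten DF minutes hold 17982 frames, so frame 39811 lies in block 2 (frames 35964–53945) with 3847 frames into that block.
The block's first minute is 1800 frames and the rest 1798 each; 3847 frames reaches minute 2, so 2 × 18 + 2 × 2 = 40 labels have been skipped so far.
Adding those back, label number 39811 + 40 = 39851 at 30 labels/s is 1328 s + 11 f = 0 h 22 min 8 s frame 11, i.e. 00:22:08;11.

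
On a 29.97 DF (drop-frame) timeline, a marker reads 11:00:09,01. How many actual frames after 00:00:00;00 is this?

Complete 10-minute blocks: 66, each 17982 frames → 1186812.
Remaining 0 whole minutes in the current block: 0 frames.
Within the current minute: 9 × 30 + 1 = 271. Total = 1186812 + 0 + 271 = 1187083.

1187083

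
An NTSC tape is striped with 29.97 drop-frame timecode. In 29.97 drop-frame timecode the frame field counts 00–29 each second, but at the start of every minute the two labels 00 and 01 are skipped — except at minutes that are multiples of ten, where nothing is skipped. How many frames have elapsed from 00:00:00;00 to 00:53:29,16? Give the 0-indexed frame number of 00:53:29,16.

96190

As if non-drop at 30 labels/s: (0 × 3600 + 53 × 60 + 29) × 30 + 16 = 96286.
Minute boundaries passed: 53; those not divisible by 10: 53 − 5 = 48; dropped labels = 2 × 48 = 96.
Actual frame index = 96286 − 96 = 96190.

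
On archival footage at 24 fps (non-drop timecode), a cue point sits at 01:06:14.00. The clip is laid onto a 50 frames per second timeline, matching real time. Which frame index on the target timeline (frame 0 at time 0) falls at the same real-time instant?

frame 198700

Source frame index: (1×3600 + 6×60 + 14) × 24 + 0 = 95376.
Real time: 95376 / (24) = 3974 s.
Target frame: (3974) × (50) = 198700.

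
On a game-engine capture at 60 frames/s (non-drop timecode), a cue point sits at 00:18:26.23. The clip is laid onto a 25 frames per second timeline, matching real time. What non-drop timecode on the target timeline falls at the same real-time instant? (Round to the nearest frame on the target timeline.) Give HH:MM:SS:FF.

00:18:26:10

Source frame index: (0×3600 + 18×60 + 26) × 60 + 23 = 66383.
Real time: 66383 / (60) = 66383/60 s.
Target frame: (66383/60) × (25) = 331915/12 ≈ 27659.583 → 27660.
At 25 labels/s: frame 27660 → 00:18:26:10.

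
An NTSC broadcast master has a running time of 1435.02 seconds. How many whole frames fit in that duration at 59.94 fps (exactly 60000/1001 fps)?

86015 frames

Frames = 1435.02 × 60000/1001 = 86101200/1001 ≈ 86015.1848.
Complete frames: 86015.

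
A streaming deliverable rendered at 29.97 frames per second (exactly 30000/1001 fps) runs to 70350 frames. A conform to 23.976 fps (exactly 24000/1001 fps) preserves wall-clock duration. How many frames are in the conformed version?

Target frames = source frames × (target rate / source rate) = 70350 × (24000/1001)/(30000/1001) = 70350 × 4/5 = 56280.

56280 frames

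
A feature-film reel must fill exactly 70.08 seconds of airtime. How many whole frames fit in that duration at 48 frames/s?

Frames = 70.08 × 48 = 84096/25 ≈ 3363.8400.
Complete frames: 3363.

3363 frames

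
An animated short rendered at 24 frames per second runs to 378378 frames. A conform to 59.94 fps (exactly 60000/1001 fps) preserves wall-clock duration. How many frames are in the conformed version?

945000 frames

Target frames = source frames × (target rate / source rate) = 378378 × (60000/1001)/(24) = 378378 × 2500/1001 = 945000.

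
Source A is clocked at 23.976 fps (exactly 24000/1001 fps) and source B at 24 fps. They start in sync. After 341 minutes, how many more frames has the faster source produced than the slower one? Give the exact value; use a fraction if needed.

341 min = 20460 s.
A emits 24000/1001 × 20460 = 44640000/91 frames; B emits 24 × 20460 = 491040.
Difference = 44640/91 frames (≈ 490.5495); B is ahead of A.

44640/91 frames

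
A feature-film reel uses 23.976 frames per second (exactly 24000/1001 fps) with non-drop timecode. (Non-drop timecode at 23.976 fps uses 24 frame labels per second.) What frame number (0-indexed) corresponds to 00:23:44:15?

Total seconds to the label: (0 × 3600 + 23 × 60 + 44) = 1424.
Frame index = 1424 × 24 + 15 = 34191.

34191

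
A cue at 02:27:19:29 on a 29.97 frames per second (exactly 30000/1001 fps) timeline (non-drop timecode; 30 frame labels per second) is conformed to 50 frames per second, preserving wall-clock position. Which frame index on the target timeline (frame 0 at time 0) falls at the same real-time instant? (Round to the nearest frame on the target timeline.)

Source frame index: (2×3600 + 27×60 + 19) × 30 + 29 = 265199.
Real time: 265199 / (30000/1001) = 265464199/30000 s.
Target frame: (265464199/30000) × (50) = 265464199/600 ≈ 442440.332 → 442440.

frame 442440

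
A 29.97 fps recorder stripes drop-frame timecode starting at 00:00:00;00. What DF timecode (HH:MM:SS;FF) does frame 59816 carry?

Ten DF minutes hold 17982 frames, so frame 59816 lies in block 3 (frames 53946–71927) with 5870 frames into that block.
The block's first minute is 1800 frames and the rest 1798 each; 5870 frames reaches minute 3, so 3 × 18 + 3 × 2 = 60 labels have been skipped so far.
Adding those back, label number 59816 + 60 = 59876 at 30 labels/s is 1995 s + 26 f = 0 h 33 min 15 s frame 26, i.e. 00:33:15;26.

00:33:15;26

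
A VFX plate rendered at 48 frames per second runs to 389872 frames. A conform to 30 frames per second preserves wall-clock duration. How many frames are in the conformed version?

Target frames = source frames × (target rate / source rate) = 389872 × (30)/(48) = 389872 × 5/8 = 243670.

243670 frames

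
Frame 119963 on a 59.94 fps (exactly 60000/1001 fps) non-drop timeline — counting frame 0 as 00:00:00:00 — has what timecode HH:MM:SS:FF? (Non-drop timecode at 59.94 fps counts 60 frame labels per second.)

00:33:19:23

119963 ÷ 60 = 1999 full seconds, remainder 23 frames.
1999 s = 0 h 33 min 19 s.
Timecode: 00:33:19:23.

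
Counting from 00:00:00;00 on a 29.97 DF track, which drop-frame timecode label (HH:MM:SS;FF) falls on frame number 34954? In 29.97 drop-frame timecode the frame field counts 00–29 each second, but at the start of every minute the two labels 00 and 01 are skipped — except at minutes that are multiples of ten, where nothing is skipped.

00:19:26;10

Ten DF minutes hold 17982 frames, so frame 34954 lies in block 1 (frames 17982–35963) with 16972 frames into that block.
The block's first minute is 1800 frames and the rest 1798 each; 16972 frames reaches minute 9, so 1 × 18 + 9 × 2 = 36 labels have been skipped so far.
Adding those back, label number 34954 + 36 = 34990 at 30 labels/s is 1166 s + 10 f = 0 h 19 min 26 s frame 10, i.e. 00:19:26;10.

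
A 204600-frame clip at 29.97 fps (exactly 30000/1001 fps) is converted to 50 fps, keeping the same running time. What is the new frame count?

Target frames = source frames × (target rate / source rate) = 204600 × (50)/(30000/1001) = 204600 × 1001/600 = 341341.

341341 frames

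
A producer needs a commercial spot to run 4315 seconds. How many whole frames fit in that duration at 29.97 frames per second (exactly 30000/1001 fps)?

Frames = 4315 × 30000/1001 = 129450000/1001 ≈ 129320.6793.
Complete frames: 129320.

129320 frames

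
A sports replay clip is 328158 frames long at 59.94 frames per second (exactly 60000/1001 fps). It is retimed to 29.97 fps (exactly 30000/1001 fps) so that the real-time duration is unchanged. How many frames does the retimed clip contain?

Target frames = source frames × (target rate / source rate) = 328158 × (30000/1001)/(60000/1001) = 328158 × 1/2 = 164079.

164079 frames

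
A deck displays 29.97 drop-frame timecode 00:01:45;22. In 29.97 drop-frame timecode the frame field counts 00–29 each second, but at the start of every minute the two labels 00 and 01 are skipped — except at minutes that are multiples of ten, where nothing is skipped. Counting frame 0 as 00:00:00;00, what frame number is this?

Complete 10-minute blocks: 0, each 17982 frames → 0.
Remaining 1 whole minute in the current block: 1800 + 0 × 1798 = 1800 frames.
Within the current minute: 45 × 30 + 22 − 2 = 1370 (labels ;00/;01 skipped at this minute). Total = 0 + 1800 + 1370 = 3170.

3170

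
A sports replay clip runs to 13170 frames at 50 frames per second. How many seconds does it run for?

263.4 seconds

Running time = 13170 / (50) = 263.4 s.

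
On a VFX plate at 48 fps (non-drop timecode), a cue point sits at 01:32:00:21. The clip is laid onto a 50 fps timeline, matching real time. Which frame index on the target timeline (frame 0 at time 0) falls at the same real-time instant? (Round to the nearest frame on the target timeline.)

Source frame index: (1×3600 + 32×60 + 0) × 48 + 21 = 264981.
Real time: 264981 / (48) = 88327/16 s.
Target frame: (88327/16) × (50) = 2208175/8 ≈ 276021.875 → 276022.

frame 276022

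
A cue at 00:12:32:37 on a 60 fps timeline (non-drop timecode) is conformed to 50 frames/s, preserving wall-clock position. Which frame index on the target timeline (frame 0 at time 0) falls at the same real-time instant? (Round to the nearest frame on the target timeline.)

Source frame index: (0×3600 + 12×60 + 32) × 60 + 37 = 45157.
Real time: 45157 / (60) = 45157/60 s.
Target frame: (45157/60) × (50) = 225785/6 ≈ 37630.833 → 37631.

frame 37631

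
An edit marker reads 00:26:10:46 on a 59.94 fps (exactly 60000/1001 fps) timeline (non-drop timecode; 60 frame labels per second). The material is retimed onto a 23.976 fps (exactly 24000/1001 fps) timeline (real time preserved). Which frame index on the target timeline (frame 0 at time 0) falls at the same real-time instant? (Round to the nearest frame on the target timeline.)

frame 37698

Source frame index: (0×3600 + 26×60 + 10) × 60 + 46 = 94246.
Real time: 94246 / (60000/1001) = 47170123/30000 s.
Target frame: (47170123/30000) × (24000/1001) = 188492/5 ≈ 37698.400 → 37698.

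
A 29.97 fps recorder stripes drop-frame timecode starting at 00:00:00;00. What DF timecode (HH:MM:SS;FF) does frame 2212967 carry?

20:30:39;11

Ten DF minutes hold 17982 frames, so frame 2212967 lies in block 123 (frames 2211786–2229767) with 1181 frames into that block.
The block's first minute is 1800 frames and the rest 1798 each; 1181 frames reaches minute 0, so 123 × 18 + 0 × 2 = 2214 labels have been skipped so far.
Adding those back, label number 2212967 + 2214 = 2215181 at 30 labels/s is 73839 s + 11 f = 20 h 30 min 39 s frame 11, i.e. 20:30:39;11.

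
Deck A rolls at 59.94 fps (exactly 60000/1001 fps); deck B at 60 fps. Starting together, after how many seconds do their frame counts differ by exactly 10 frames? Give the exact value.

The gap grows by |60 − 60000/1001| = 60/1001 frames per second.
Time for a 10-frame gap: 10 ÷ (60/1001) = 1001/6 s.

1001/6 seconds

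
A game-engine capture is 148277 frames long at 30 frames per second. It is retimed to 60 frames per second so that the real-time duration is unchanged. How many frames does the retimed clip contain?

Target frames = source frames × (target rate / source rate) = 148277 × (60)/(30) = 148277 × 2 = 296554.

296554 frames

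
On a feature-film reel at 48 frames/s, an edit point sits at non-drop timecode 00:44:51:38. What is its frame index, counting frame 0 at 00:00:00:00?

Total seconds to the label: (0 × 3600 + 44 × 60 + 51) = 2691.
Frame index = 2691 × 48 + 38 = 129206.

129206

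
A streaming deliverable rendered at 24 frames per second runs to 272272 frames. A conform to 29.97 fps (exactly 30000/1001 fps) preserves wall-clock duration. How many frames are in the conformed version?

Target frames = source frames × (target rate / source rate) = 272272 × (30000/1001)/(24) = 272272 × 1250/1001 = 340000.

340000 frames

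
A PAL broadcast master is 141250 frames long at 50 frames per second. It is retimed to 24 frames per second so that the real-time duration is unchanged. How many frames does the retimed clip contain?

67800 frames

Target frames = source frames × (target rate / source rate) = 141250 × (24)/(50) = 141250 × 12/25 = 67800.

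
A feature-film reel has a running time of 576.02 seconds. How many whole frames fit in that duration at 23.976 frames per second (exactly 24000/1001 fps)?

13810 frames

Frames = 576.02 × 24000/1001 = 13824480/1001 ≈ 13810.6693.
Complete frames: 13810.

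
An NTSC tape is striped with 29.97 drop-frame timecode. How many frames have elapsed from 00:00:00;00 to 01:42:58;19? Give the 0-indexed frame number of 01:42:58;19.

185175

Complete 10-minute blocks: 10, each 17982 frames → 179820.
Remaining 2 whole minutes in the current block: 1800 + 1 × 1798 = 3598 frames.
Within the current minute: 58 × 30 + 19 − 2 = 1757 (labels ;00/;01 skipped at this minute). Total = 179820 + 3598 + 1757 = 185175.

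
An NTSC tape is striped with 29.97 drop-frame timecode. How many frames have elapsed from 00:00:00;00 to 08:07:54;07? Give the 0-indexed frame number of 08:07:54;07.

As if non-drop at 30 labels/s: (8 × 3600 + 7 × 60 + 54) × 30 + 7 = 878227.
Minute boundaries passed: 487; those not divisible by 10: 487 − 48 = 439; dropped labels = 2 × 439 = 878.
Actual frame index = 878227 − 878 = 877349.

877349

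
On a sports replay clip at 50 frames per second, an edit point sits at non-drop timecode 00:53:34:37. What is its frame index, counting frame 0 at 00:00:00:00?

160737

Total seconds to the label: (0 × 3600 + 53 × 60 + 34) = 3214.
Frame index = 3214 × 50 + 37 = 160737.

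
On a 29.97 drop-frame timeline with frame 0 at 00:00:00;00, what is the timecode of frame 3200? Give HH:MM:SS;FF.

Each 10-minute DF block holds 10 × 60 × 30 − 9 × 2 = 17982 frames. 3200 ÷ 17982 → 0 full blocks, remainder 3200.
Within the partial block the first minute is 1800 frames and each further minute 1798, so 1 further minute boundary passed. Total skipped labels = 18 × 0 + 2 × 1 = 2.
Non-drop label index = 3200 + 2 = 3202; at 30 labels/s that is 00:01:46:22, i.e. DF 00:01:46;22.

00:01:46;22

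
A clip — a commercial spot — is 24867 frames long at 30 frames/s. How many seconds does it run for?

Running time = 24867 / (30) = 828.9 s.

828.9 seconds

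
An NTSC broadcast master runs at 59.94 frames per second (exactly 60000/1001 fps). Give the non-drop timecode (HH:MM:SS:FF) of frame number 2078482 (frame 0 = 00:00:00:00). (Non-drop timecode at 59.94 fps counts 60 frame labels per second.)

2078482 ÷ 60 = 34641 full seconds, remainder 22 frames.
34641 s = 9 h 37 min 21 s.
Timecode: 09:37:21:22.

09:37:21:22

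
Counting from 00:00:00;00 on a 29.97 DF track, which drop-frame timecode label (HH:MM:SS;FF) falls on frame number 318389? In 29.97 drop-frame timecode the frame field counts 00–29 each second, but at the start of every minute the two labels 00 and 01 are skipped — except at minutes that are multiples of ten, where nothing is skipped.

02:57:03;19

Ten DF minutes hold 17982 frames, so frame 318389 lies in block 17 (frames 305694–323675) with 12695 frames into that block.
The block's first minute is 1800 frames and the rest 1798 each; 12695 frames reaches minute 7, so 17 × 18 + 7 × 2 = 320 labels have been skipped so far.
Adding those back, label number 318389 + 320 = 318709 at 30 labels/s is 10623 s + 19 f = 2 h 57 min 3 s frame 19, i.e. 02:57:03;19.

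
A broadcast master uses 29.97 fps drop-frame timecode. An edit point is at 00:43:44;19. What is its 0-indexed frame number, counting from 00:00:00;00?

78661

As if non-drop at 30 labels/s: (0 × 3600 + 43 × 60 + 44) × 30 + 19 = 78739.
Minute boundaries passed: 43; those not divisible by 10: 43 − 4 = 39; dropped labels = 2 × 39 = 78.
Actual frame index = 78739 − 78 = 78661.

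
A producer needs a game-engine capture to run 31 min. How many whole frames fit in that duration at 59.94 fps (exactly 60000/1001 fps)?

31 min = 1860 s.
Frames = 1860 × 60000/1001 = 111600000/1001 ≈ 111488.5115.
Complete frames: 111488.

111488 frames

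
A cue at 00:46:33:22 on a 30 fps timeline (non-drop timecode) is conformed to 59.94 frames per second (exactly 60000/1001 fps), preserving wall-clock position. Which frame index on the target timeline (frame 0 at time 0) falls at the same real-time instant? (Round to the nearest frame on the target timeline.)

Source frame index: (0×3600 + 46×60 + 33) × 30 + 22 = 83812.
Real time: 83812 / (30) = 41906/15 s.
Target frame: (41906/15) × (60000/1001) = 167624000/1001 ≈ 167456.543 → 167457.

frame 167457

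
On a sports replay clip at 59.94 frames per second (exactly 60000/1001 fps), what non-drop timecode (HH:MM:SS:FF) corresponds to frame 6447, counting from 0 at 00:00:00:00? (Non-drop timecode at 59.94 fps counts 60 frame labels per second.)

00:01:47:27

6447 ÷ 60 = 107 full seconds, remainder 27 frames.
107 s = 0 h 1 min 47 s.
Timecode: 00:01:47:27.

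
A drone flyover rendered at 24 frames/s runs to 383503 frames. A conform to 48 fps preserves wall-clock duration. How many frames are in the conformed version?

767006 frames

Target frames = source frames × (target rate / source rate) = 383503 × (48)/(24) = 383503 × 2 = 767006.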